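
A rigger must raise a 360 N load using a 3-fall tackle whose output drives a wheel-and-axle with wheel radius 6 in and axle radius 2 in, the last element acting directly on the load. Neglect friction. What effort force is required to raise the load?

40 N

Block-and-tackle MA = number of supporting rope parts = 3.
Wheel-and-axle MA = R/r = 6/2 = 3.
Combined ideal MA = 3 × 3 = 9.
Effort = load / MA = 360 / 9 = 40 N.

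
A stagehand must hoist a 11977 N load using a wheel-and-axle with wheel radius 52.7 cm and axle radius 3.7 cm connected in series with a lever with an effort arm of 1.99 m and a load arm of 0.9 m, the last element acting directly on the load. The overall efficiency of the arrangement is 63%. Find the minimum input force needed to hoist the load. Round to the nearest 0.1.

603.7 N

Wheel-and-axle MA = R/r = 52.7/3.7 = 14.243.
Lever MA = effort arm / load arm = 1.99/0.9 = 2.2111.
Combined ideal MA = 14.243 × 2.2111 = 31.493.
Actual MA = 31.493 × 0.63 = 19.841.
Effort = load / actual MA = 11977 / 19.841 = 603.65 N.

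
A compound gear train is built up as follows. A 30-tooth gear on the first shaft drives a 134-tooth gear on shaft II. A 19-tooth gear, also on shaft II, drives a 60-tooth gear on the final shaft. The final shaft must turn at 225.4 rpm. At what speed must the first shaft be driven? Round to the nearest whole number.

3179 rpm

Overall ratio R = 4.4667 × 3.1579 = 14.105.
Required input speed = output speed × R = 225.4 × 14.105 = 3179.3 rpm.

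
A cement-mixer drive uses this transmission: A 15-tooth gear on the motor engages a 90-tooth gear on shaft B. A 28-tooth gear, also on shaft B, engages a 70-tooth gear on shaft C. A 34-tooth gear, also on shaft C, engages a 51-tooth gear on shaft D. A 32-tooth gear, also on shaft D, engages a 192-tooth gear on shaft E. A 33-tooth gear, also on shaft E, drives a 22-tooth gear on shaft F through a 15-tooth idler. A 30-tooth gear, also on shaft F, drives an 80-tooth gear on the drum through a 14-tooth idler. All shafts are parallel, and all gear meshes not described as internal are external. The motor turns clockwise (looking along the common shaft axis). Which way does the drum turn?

clockwise

the motor → shaft B: external mesh, 1 reversal → CCW.
shaft B → shaft C: external mesh, 1 reversal → CW.
shaft C → shaft D: external mesh, 1 reversal → CCW.
shaft D → shaft E: external mesh, 1 reversal → CW.
shaft E → shaft F: driver → idler → driven is 2 external meshes, 2 reversals → CW.
shaft F → the drum: driver → idler → driven is 2 external meshes, 2 reversals → CW.
8 reversals in total — an even number — so the drum turns the same way as the motor.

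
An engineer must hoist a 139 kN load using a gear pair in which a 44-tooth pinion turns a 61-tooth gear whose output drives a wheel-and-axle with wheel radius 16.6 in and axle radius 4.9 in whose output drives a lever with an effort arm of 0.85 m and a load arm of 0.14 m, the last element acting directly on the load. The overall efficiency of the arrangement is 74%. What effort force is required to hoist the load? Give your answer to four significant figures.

6.587 kN

Gear pair MA = 61/44 = 1.3864.
Wheel-and-axle MA = R/r = 16.6/4.9 = 3.3878.
Lever MA = effort arm / load arm = 0.85/0.14 = 6.0714.
Combined ideal MA = 1.3864 × 3.3878 × 6.0714 = 28.515.
Actual MA = 28.515 × 0.74 = 21.101.
Effort = load / actual MA = 139 / 21.101 = 6.5872 kN.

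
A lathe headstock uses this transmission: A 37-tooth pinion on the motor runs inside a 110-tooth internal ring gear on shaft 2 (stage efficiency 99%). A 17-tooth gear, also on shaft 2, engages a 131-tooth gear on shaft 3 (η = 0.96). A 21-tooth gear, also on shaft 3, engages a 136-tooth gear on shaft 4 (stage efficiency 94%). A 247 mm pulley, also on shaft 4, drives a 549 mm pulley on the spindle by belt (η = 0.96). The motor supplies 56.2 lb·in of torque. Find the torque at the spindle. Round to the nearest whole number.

15895 lb·in

internal gear 110/37 = 2.973 → τ = 56.2·2.973·0.99 = 165.41 lb·in
gear mesh 131/17 = 7.7059 → τ = 165.41·7.7059·0.96 = 1223.6 lb·in
gear mesh 136/21 = 6.4762 → τ = 1223.6·6.4762·0.94 = 7449.1 lb·in
belt 549/247 = 2.2227 → τ = 7449.1·2.2227·0.96 = 15895 lb·in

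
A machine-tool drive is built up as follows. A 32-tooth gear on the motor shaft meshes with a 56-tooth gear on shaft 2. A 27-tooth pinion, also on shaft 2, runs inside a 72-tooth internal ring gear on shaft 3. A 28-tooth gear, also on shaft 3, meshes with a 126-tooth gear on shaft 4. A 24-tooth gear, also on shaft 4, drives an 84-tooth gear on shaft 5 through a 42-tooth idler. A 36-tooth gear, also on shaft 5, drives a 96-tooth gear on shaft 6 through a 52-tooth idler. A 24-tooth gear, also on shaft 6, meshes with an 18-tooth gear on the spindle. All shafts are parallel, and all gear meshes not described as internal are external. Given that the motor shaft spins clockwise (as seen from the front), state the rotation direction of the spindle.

the motor shaft → shaft 2: external mesh, 1 reversal → CCW.
shaft 2 → shaft 3: internal mesh, same direction → CCW.
shaft 3 → shaft 4: external mesh, 1 reversal → CW.
shaft 4 → shaft 5: driver → idler → driven is 2 external meshes, 2 reversals → CW.
shaft 5 → shaft 6: driver → idler → driven is 2 external meshes, 2 reversals → CW.
shaft 6 → the spindle: external mesh, 1 reversal → CCW.
7 reversals in total — an odd number — so the spindle turns opposite to the motor shaft.

anticlockwise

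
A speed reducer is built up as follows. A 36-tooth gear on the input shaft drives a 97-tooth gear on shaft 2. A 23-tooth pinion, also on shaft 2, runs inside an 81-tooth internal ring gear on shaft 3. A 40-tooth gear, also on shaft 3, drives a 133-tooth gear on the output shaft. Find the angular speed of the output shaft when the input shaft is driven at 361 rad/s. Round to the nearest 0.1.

11.4 rad/s

Gear mesh: ratio = 97/36 = 2.6944, so shaft 2 turns at 361 / 2.6944 = 133.98 rad/s.
Internal gear: ratio = 81/23 = 3.5217, so shaft 3 turns at 133.98 / 3.5217 = 38.044 rad/s.
Gear mesh: ratio = 133/40 = 3.325, so the output shaft turns at 38.044 / 3.325 = 11.442 rad/s.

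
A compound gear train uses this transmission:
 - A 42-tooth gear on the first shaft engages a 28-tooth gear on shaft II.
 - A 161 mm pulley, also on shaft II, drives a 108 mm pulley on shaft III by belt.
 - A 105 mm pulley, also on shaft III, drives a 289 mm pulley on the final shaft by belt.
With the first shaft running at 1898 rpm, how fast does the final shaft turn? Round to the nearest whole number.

1542 rpm

gear mesh 28/42 = 0.66667 → 1898/0.66667 = 2847 rpm
belt 108/161 = 0.67081 → 2847/0.67081 = 4244.1 rpm
belt 289/105 = 2.7524 → 4244.1/2.7524 = 1542 rpm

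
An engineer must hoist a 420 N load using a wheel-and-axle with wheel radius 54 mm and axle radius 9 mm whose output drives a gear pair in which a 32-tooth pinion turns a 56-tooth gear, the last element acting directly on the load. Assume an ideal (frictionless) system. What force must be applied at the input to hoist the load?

40 N

Wheel-and-axle MA = R/r = 54/9 = 6.
Gear pair MA = 56/32 = 1.75.
Combined ideal MA = 6 × 1.75 = 10.5.
Effort = load / MA = 420 / 10.5 = 40 N.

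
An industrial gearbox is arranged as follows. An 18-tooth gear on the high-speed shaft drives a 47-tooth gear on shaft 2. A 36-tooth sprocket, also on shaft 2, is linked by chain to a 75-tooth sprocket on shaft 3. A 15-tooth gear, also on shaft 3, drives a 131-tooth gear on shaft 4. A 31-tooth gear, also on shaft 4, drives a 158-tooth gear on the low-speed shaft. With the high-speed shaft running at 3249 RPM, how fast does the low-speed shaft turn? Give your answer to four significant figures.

Gear mesh: ratio = 47/18 = 2.6111, so shaft 2 turns at 3249 / 2.6111 = 1244.3 RPM.
Chain: ratio = 75/36 = 2.0833, so shaft 3 turns at 1244.3 / 2.0833 = 597.26 RPM.
Gear mesh: ratio = 131/15 = 8.7333, so shaft 4 turns at 597.26 / 8.7333 = 68.389 RPM.
Gear mesh: ratio = 158/31 = 5.0968, so the low-speed shaft turns at 68.389 / 5.0968 = 13.418 RPM.

13.42 RPM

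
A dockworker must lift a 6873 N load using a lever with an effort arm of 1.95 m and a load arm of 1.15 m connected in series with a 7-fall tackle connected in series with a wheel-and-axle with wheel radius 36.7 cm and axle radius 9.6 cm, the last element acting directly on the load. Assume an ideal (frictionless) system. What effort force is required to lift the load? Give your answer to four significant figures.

151.5 N

Lever MA = effort arm / load arm = 1.95/1.15 = 1.6957.
Block-and-tackle MA = number of supporting rope parts = 7.
Wheel-and-axle MA = R/r = 36.7/9.6 = 3.8229.
Combined ideal MA = 1.6957 × 7 × 3.8229 = 45.376.
Effort = load / MA = 6873 / 45.376 = 151.47 N.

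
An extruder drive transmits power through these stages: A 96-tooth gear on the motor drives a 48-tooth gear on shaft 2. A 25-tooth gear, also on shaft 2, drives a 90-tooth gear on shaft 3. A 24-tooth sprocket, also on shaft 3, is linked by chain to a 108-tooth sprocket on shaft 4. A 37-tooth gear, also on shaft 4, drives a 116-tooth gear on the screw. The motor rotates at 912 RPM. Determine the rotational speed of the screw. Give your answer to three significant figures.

35.9 RPM

gear mesh 48/96 = 0.5 → 912/0.5 = 1824 RPM
gear mesh 90/25 = 3.6 → 1824/3.6 = 506.67 RPM
chain 108/24 = 4.5 → 506.67/4.5 = 112.59 RPM
gear mesh 116/37 = 3.1351 → 112.59/3.1351 = 35.913 RPM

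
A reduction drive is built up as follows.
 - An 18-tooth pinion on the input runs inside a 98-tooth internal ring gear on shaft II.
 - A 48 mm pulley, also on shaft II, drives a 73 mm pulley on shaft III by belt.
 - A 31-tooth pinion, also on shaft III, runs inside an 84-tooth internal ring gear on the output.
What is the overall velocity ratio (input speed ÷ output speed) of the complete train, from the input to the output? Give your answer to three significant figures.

Each stage contributes driven/driver: internal gear 98/18 = 5.4444, belt 73/48 = 1.5208, internal gear 84/31 = 2.7097.
Overall: 5.4444 × 1.5208 × 2.7097 = 22.436.

22.4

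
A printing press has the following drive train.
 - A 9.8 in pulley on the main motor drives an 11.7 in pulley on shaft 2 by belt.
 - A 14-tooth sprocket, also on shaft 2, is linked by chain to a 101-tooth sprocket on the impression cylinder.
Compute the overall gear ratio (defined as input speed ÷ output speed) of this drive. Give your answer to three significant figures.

8.61

Each stage contributes driven/driver: belt 11.7/9.8 = 1.1939, chain 101/14 = 7.2143.
Overall: 1.1939 × 7.2143 = 8.613.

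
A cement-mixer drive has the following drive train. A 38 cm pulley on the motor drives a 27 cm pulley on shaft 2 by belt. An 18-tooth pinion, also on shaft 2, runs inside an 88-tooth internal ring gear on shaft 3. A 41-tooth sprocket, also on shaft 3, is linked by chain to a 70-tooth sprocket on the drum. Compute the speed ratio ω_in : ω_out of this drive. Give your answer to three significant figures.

5.93

Each stage contributes driven/driver: belt 27/38 = 0.71053, internal gear 88/18 = 4.8889, chain 70/41 = 1.7073.
Overall: 0.71053 × 4.8889 × 1.7073 = 5.9307.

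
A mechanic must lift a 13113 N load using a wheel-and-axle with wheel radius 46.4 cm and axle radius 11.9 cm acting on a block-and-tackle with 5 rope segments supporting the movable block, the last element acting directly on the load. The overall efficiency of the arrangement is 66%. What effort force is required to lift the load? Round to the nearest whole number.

1019 N

Wheel-and-axle MA = R/r = 46.4/11.9 = 3.8992.
Block-and-tackle MA = number of supporting rope parts = 5.
Combined ideal MA = 3.8992 × 5 = 19.496.
Actual MA = 19.496 × 0.66 = 12.867.
Effort = load / actual MA = 13113 / 12.867 = 1019.1 N.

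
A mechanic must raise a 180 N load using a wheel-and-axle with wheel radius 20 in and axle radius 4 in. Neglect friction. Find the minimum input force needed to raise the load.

Wheel-and-axle MA = R/r = 20/4 = 5.
Effort = load / MA = 180 / 5 = 36 N.

36 N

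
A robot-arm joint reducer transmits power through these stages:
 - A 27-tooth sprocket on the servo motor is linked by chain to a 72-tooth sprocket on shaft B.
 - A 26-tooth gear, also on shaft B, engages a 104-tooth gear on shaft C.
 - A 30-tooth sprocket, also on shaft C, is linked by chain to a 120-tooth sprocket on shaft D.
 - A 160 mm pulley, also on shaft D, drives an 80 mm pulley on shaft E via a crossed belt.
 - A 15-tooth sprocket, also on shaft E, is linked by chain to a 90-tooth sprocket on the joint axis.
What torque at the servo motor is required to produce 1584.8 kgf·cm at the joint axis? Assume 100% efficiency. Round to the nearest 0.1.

Overall ratio R = 2.6667 × 4 × 4 × 0.5 × 6 = 128.
Input torque = output torque / R = 1584.8 / 128 = 12.381 kgf·cm.

12.4 kgf·cm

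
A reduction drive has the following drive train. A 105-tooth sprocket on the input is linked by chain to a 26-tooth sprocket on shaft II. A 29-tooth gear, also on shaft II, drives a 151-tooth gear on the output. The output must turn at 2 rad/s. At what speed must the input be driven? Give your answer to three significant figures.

Overall ratio R = 0.24762 × 5.2069 = 1.2893.
Required input speed = output speed × R = 2 × 1.2893 = 2.5787 rad/s.

2.58 rad/s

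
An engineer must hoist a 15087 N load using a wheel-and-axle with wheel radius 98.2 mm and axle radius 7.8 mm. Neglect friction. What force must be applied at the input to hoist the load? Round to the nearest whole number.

Wheel-and-axle MA = R/r = 98.2/7.8 = 12.59.
Effort = load / MA = 15087 / 12.59 = 1198.4 N.

1198 N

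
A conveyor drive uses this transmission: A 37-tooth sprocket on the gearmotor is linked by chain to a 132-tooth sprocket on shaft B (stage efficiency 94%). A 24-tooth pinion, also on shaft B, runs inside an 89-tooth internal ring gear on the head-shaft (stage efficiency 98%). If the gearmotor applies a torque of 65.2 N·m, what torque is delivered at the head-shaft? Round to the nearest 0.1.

794.6 N·m

After the chain (132/37): 65.2 × 3.5676 × 0.94 = 218.65 N·m
After the internal gear (89/24): 218.65 × 3.7083 × 0.98 = 794.61 N·m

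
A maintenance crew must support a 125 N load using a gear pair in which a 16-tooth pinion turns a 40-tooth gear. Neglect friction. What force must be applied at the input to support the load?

50 N

Gear pair MA = 40/16 = 2.5.
Effort = load / MA = 125 / 2.5 = 50 N.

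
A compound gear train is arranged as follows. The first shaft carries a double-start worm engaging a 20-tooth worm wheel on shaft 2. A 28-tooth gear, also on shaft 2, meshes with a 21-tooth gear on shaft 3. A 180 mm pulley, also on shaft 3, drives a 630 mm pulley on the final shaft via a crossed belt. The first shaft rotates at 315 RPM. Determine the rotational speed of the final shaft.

12 RPM

worm 20/2 = 10 → 315/10 = 31.5 RPM
gear mesh 21/28 = 0.75 → 31.5/0.75 = 42 RPM
belt 630/180 = 3.5 → 42/3.5 = 12 RPM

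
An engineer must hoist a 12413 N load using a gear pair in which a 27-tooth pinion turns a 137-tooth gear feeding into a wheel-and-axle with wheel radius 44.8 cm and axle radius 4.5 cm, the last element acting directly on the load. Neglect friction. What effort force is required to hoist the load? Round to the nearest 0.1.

Gear pair MA = 137/27 = 5.0741.
Wheel-and-axle MA = R/r = 44.8/4.5 = 9.9556.
Combined ideal MA = 5.0741 × 9.9556 = 50.515.
Effort = load / MA = 12413 / 50.515 = 245.73 N.

245.7 N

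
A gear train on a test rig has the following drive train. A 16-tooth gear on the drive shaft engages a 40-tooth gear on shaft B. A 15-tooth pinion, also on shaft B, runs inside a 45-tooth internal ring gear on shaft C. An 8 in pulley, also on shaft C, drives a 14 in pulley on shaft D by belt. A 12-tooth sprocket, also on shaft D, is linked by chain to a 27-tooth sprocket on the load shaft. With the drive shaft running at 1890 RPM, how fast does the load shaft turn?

Gear mesh: ratio = 40/16 = 2.5, so shaft B turns at 1890 / 2.5 = 756 RPM.
Internal gear: ratio = 45/15 = 3, so shaft C turns at 756 / 3 = 252 RPM.
Belt: ratio = 14/8 = 1.75, so shaft D turns at 252 / 1.75 = 144 RPM.
Chain: ratio = 27/12 = 2.25, so the load shaft turns at 144 / 2.25 = 64 RPM.

64 RPM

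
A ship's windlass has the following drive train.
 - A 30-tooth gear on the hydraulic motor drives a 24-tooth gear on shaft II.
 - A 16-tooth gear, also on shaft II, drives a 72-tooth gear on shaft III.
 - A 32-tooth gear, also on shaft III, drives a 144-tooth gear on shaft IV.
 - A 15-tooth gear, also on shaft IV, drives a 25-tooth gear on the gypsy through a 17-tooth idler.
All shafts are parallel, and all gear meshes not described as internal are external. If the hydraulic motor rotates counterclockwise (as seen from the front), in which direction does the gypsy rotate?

clockwise

the hydraulic motor → shaft II: external mesh, 1 reversal → CW.
shaft II → shaft III: external mesh, 1 reversal → CCW.
shaft III → shaft IV: external mesh, 1 reversal → CW.
shaft IV → the gypsy: driver → idler → driven is 2 external meshes, 2 reversals → CW.
5 reversals in total — an odd number — so the gypsy turns opposite to the hydraulic motor.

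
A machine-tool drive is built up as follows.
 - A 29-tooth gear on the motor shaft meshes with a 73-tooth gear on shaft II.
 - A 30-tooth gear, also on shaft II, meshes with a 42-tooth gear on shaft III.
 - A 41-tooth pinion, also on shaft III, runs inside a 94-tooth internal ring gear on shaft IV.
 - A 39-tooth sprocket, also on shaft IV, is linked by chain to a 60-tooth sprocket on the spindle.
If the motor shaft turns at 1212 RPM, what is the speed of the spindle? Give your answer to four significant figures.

the motor shaft → shaft II (gear mesh, 73/29): 1212 ÷ 2.5172 = 481.48 RPM
shaft II → shaft III (gear mesh, 42/30): 481.48 ÷ 1.4 = 343.91 RPM
shaft III → shaft IV (internal gear, 94/41): 343.91 ÷ 2.2927 = 150 RPM
shaft IV → the spindle (chain, 60/39): 150 ÷ 1.5385 = 97.503 RPM

97.50 RPM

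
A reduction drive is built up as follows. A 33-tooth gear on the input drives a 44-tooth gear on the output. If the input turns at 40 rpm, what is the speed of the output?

30 rpm

gear mesh 44/33 = 1.3333 → 40/1.3333 = 30 rpm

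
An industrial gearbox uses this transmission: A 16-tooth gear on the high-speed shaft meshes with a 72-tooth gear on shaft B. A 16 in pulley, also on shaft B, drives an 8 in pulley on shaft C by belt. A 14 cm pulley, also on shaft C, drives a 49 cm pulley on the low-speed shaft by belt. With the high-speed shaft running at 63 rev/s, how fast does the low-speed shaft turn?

8 rev/s

gear mesh 72/16 = 4.5 → 63/4.5 = 14 rev/s
belt 8/16 = 0.5 → 14/0.5 = 28 rev/s
belt 49/14 = 3.5 → 28/3.5 = 8 rev/s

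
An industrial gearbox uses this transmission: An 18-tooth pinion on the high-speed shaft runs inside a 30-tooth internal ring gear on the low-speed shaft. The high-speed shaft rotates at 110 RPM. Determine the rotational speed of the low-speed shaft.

Internal gear: ratio = 30/18 = 1.6667, so the low-speed shaft turns at 110 / 1.6667 = 66 RPM.

66 RPM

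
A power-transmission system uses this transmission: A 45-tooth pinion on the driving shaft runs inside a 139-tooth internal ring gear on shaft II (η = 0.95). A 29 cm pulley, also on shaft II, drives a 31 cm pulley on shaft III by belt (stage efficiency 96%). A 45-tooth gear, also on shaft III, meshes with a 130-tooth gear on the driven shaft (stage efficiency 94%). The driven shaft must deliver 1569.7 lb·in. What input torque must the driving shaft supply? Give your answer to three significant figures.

192 lb·in

Overall ratio R = 3.0889 × 1.069 × 2.8889 = 9.5389; overall efficiency η = 0.95 × 0.96 × 0.94 = 0.8573.
Input torque = output torque / (R × η) = 1569.7 / (9.5389 × 0.8573) = 191.95 lb·in.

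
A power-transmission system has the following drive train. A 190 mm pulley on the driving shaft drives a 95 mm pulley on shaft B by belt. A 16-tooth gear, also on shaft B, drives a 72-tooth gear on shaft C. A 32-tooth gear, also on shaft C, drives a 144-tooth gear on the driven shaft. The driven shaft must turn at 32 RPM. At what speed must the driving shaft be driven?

324 RPM

Overall ratio R = 0.5 × 4.5 × 4.5 = 10.125.
Required input speed = output speed × R = 32 × 10.125 = 324 RPM.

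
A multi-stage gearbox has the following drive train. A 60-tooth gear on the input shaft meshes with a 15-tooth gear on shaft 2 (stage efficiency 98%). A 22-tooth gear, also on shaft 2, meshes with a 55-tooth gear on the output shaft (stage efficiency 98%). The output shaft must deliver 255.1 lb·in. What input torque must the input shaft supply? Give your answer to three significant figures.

425 lb·in

Overall ratio R = 0.25 × 2.5 = 0.625; overall efficiency η = 0.98 × 0.98 = 0.9604.
Input torque = output torque / (R × η) = 255.1 / (0.625 × 0.9604) = 424.99 lb·in.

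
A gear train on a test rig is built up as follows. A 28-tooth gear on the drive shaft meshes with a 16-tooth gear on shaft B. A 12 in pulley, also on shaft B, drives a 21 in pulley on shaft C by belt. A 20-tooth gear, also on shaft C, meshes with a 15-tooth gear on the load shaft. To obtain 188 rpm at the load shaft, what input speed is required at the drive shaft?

Overall ratio R = 0.57143 × 1.75 × 0.75 = 0.75.
Required input speed = output speed × R = 188 × 0.75 = 141 rpm.

141 rpm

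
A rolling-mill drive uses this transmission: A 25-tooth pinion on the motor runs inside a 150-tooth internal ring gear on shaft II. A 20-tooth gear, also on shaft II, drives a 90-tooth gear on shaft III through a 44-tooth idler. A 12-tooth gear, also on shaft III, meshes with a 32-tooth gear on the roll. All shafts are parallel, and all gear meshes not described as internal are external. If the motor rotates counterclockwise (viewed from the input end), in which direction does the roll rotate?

the motor → shaft II: internal mesh, same direction → CCW.
shaft II → shaft III: driver → idler → driven is 2 external meshes, 2 reversals → CCW.
shaft III → the roll: external mesh, 1 reversal → CW.
3 reversals in total — an odd number — so the roll turns opposite to the motor.

clockwise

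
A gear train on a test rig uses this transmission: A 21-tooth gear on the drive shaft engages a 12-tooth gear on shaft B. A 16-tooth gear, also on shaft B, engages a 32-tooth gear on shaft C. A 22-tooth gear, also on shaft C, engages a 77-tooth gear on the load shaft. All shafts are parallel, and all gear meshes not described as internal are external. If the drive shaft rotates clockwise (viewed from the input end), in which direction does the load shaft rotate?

the drive shaft → shaft B: external mesh, 1 reversal → CCW.
shaft B → shaft C: external mesh, 1 reversal → CW.
shaft C → the load shaft: external mesh, 1 reversal → CCW.
3 reversals in total — an odd number — so the load shaft turns opposite to the drive shaft.

counterclockwise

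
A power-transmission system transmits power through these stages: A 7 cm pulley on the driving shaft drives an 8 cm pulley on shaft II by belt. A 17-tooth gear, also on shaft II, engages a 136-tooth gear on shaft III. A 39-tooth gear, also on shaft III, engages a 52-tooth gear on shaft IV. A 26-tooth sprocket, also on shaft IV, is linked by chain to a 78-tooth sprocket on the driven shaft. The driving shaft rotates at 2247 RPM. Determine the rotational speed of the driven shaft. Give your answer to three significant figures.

61.4 RPM

the driving shaft → shaft II (belt, 8/7): 2247 ÷ 1.1429 = 1966.1 RPM
shaft II → shaft III (gear mesh, 136/17): 1966.1 ÷ 8 = 245.77 RPM
shaft III → shaft IV (gear mesh, 52/39): 245.77 ÷ 1.3333 = 184.32 RPM
shaft IV → the driven shaft (chain, 78/26): 184.32 ÷ 3 = 61.441 RPM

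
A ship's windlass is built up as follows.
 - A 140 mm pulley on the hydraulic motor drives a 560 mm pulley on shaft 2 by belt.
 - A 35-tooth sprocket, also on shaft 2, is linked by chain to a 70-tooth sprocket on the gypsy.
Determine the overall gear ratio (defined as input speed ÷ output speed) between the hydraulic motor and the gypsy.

Each stage contributes driven/driver: belt 560/140 = 4, chain 70/35 = 2.
Overall: 4 × 2 = 8.

8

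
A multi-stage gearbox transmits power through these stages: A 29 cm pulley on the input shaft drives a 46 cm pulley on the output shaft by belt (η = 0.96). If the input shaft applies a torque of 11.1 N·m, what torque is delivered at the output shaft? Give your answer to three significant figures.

belt 46/29 = 1.5862 → τ = 11.1·1.5862·0.96 = 16.903 N·m

16.9 N·m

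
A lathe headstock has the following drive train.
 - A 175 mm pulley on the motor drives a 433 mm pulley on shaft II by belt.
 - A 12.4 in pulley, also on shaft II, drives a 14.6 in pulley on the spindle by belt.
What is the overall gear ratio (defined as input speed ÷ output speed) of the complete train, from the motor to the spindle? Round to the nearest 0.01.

Each stage contributes driven/driver: belt 433/175 = 2.4743, belt 14.6/12.4 = 1.1774.
Overall: 2.4743 × 1.1774 = 2.9133.

2.91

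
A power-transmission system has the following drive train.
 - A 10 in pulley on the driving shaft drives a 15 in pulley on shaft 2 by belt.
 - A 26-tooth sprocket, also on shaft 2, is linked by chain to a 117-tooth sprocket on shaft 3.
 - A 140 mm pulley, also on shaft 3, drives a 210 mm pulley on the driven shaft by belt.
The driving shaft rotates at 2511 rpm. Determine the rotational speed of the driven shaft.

belt 15/10 = 1.5 → 2511/1.5 = 1674 rpm
chain 117/26 = 4.5 → 1674/4.5 = 372 rpm
belt 210/140 = 1.5 → 372/1.5 = 248 rpm

248 rpm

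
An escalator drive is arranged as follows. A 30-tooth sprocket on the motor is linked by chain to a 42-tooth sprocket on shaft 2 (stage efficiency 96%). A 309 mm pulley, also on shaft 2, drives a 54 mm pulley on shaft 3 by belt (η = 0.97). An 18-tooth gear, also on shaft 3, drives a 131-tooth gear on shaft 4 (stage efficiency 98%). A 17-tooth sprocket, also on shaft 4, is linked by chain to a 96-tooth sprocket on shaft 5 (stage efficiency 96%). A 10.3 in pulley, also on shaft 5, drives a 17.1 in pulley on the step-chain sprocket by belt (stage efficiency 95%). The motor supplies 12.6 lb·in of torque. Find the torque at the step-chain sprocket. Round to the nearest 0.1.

Chain: ratio = 42/30 = 1.4; torque at shaft 2 = 12.6 × 1.4 × 0.96 = 16.934 lb·in.
Belt: ratio = 54/309 = 0.17476; torque at shaft 3 = 16.934 × 0.17476 × 0.97 = 2.8706 lb·in.
Gear mesh: ratio = 131/18 = 7.2778; torque at shaft 4 = 2.8706 × 7.2778 × 0.98 = 20.474 lb·in.
Chain: ratio = 96/17 = 5.6471; torque at shaft 5 = 20.474 × 5.6471 × 0.96 = 110.99 lb·in.
Belt: ratio = 17.1/10.3 = 1.6602; torque at the step-chain sprocket = 110.99 × 1.6602 × 0.95 = 175.06 lb·in.

175.1 lb·in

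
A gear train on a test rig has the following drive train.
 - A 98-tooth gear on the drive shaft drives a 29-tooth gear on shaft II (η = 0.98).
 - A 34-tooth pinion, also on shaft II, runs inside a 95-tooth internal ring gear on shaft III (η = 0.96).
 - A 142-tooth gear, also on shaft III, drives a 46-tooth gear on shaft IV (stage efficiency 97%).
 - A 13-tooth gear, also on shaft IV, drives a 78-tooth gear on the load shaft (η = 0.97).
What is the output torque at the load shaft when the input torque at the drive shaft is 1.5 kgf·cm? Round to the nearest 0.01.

After the gear mesh (29/98): 1.5 × 0.29592 × 0.98 = 0.435 kgf·cm
After the internal gear (95/34): 0.435 × 2.7941 × 0.96 = 1.1668 kgf·cm
After the gear mesh (46/142): 1.1668 × 0.32394 × 0.97 = 0.36665 kgf·cm
After the gear mesh (78/13): 0.36665 × 6 × 0.97 = 2.1339 kgf·cm

2.13 kgf·cm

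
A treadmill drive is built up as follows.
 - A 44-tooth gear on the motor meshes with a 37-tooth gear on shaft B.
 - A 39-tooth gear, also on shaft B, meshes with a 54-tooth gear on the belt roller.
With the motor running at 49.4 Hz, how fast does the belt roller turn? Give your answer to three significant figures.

42.4 Hz

Gear mesh: ratio = 37/44 = 0.84091, so shaft B turns at 49.4 / 0.84091 = 58.746 Hz.
Gear mesh: ratio = 54/39 = 1.3846, so the belt roller turns at 58.746 / 1.3846 = 42.428 Hz.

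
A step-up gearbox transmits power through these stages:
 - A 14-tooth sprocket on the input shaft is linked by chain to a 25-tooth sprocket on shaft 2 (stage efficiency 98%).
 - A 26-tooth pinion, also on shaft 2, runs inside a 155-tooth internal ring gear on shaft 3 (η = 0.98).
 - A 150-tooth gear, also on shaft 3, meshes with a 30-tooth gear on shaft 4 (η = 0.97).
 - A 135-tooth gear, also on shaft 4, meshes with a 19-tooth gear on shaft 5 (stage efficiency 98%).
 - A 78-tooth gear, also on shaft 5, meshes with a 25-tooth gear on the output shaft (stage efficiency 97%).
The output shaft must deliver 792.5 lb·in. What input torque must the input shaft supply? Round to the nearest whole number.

Overall ratio R = 1.7857 × 5.9615 × 0.2 × 0.14074 × 0.32051 = 0.096043; overall efficiency η = 0.98 × 0.98 × 0.97 × 0.98 × 0.97 = 0.8856.
Input torque = output torque / (R × η) = 792.5 / (0.096043 × 0.8856) = 9317.8 lb·in.

9318 lb·in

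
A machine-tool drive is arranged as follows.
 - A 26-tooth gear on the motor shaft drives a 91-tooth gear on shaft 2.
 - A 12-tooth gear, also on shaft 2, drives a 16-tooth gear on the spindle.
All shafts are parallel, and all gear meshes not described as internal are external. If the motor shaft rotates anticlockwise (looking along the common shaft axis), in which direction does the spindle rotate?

the motor shaft → shaft 2: external mesh, 1 reversal → CW.
shaft 2 → the spindle: external mesh, 1 reversal → CCW.
2 reversals in total — an even number — so the spindle turns the same way as the motor shaft.

anticlockwise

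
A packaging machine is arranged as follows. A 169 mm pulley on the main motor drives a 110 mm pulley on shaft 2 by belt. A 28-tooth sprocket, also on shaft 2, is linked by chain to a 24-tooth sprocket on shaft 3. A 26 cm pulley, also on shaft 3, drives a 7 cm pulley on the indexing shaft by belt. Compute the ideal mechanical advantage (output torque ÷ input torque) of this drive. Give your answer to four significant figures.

Each stage contributes driven/driver: belt 110/169 = 0.65089, chain 24/28 = 0.85714, belt 7/26 = 0.26923.
Overall: 0.65089 × 0.85714 × 0.26923 = 0.1502.

0.1502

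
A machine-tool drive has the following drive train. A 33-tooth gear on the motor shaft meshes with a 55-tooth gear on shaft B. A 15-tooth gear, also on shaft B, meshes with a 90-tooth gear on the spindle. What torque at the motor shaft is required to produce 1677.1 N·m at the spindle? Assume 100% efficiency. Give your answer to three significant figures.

Overall ratio R = 1.6667 × 6 = 10.
Input torque = output torque / R = 1677.1 / 10 = 167.71 N·m.

168 N·m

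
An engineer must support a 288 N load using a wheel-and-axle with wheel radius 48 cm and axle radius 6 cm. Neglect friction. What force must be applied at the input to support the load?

Wheel-and-axle MA = R/r = 48/6 = 8.
Effort = load / MA = 288 / 8 = 36 N.

36 N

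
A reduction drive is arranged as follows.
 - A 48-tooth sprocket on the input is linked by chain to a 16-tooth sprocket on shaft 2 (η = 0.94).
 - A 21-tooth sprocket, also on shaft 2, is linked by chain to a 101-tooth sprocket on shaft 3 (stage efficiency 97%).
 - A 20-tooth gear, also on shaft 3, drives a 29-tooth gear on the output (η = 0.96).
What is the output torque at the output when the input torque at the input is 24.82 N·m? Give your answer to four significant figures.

Chain: ratio = 16/48 = 0.33333; torque at shaft 2 = 24.82 × 0.33333 × 0.94 = 7.7769 N·m.
Chain: ratio = 101/21 = 4.8095; torque at shaft 3 = 7.7769 × 4.8095 × 0.97 = 36.281 N·m.
Gear mesh: ratio = 29/20 = 1.45; torque at the output = 36.281 × 1.45 × 0.96 = 50.503 N·m.

50.50 N·m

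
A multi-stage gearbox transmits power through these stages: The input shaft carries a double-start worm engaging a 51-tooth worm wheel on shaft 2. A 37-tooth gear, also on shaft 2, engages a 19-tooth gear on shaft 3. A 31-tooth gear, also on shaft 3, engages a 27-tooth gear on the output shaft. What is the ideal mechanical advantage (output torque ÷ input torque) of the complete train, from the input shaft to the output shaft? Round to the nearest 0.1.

11.4

Each stage contributes driven/driver: worm 51/2 = 25.5, gear mesh 19/37 = 0.51351, gear mesh 27/31 = 0.87097.
Overall: 25.5 × 0.51351 × 0.87097 = 11.405.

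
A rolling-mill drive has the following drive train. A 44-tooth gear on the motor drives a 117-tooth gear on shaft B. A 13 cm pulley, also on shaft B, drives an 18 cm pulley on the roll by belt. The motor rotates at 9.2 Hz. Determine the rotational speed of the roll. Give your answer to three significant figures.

the motor → shaft B (gear mesh, 117/44): 9.2 ÷ 2.6591 = 3.4598 Hz
shaft B → the roll (belt, 18/13): 3.4598 ÷ 1.3846 = 2.4988 Hz

2.50 Hz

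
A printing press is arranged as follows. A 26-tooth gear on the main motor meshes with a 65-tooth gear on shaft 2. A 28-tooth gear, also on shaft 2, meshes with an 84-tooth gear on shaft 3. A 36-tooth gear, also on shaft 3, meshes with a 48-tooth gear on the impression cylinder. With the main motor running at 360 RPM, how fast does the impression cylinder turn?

36 RPM

the main motor → shaft 2 (gear mesh, 65/26): 360 ÷ 2.5 = 144 RPM
shaft 2 → shaft 3 (gear mesh, 84/28): 144 ÷ 3 = 48 RPM
shaft 3 → the impression cylinder (gear mesh, 48/36): 48 ÷ 1.3333 = 36 RPM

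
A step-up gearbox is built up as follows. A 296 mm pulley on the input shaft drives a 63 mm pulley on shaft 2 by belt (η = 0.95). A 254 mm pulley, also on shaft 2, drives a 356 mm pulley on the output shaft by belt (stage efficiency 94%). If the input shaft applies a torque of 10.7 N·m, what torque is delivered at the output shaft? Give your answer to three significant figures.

belt 63/296 = 0.21284 → τ = 10.7·0.21284·0.95 = 2.1635 N·m
belt 356/254 = 1.4016 → τ = 2.1635·1.4016·0.94 = 2.8504 N·m

2.85 N·m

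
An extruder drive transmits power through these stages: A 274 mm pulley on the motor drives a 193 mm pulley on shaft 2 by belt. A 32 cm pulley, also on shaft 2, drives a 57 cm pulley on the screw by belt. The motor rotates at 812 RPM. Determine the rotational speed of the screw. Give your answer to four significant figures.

647.2 RPM

the motor → shaft 2 (belt, 193/274): 812 ÷ 0.70438 = 1152.8 RPM
shaft 2 → the screw (belt, 57/32): 1152.8 ÷ 1.7812 = 647.18 RPM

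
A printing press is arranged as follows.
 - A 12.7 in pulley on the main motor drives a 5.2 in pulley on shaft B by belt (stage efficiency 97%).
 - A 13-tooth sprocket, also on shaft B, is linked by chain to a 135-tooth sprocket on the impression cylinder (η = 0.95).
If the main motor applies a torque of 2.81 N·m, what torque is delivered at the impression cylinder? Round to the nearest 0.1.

belt 5.2/12.7 = 0.40945 → τ = 2.81·0.40945·0.97 = 1.116 N·m
chain 135/13 = 10.385 → τ = 1.116·10.385·0.95 = 11.01 N·m

11.0 N·m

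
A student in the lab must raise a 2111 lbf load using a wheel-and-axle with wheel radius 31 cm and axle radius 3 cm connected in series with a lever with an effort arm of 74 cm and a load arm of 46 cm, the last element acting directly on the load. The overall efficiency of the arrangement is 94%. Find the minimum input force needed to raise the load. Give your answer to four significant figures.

135.1 lbf

Wheel-and-axle MA = R/r = 31/3 = 10.333.
Lever MA = effort arm / load arm = 74/46 = 1.6087.
Combined ideal MA = 10.333 × 1.6087 = 16.623.
Actual MA = 16.623 × 0.94 = 15.626.
Effort = load / actual MA = 2111 / 15.626 = 135.1 lbf.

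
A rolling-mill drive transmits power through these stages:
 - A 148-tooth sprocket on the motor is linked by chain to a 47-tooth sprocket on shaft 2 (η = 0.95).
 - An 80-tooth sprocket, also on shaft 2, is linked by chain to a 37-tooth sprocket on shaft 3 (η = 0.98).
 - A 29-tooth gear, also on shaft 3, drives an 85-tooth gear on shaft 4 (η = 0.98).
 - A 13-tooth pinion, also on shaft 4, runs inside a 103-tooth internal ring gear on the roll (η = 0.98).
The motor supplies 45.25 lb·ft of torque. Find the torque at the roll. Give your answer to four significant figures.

138.0 lb·ft

Chain: ratio = 47/148 = 0.31757; torque at shaft 2 = 45.25 × 0.31757 × 0.95 = 13.651 lb·ft.
Chain: ratio = 37/80 = 0.4625; torque at shaft 3 = 13.651 × 0.4625 × 0.98 = 6.1875 lb·ft.
Gear mesh: ratio = 85/29 = 2.931; torque at shaft 4 = 6.1875 × 2.931 × 0.98 = 17.773 lb·ft.
Internal gear: ratio = 103/13 = 7.9231; torque at the roll = 17.773 × 7.9231 × 0.98 = 138 lb·ft.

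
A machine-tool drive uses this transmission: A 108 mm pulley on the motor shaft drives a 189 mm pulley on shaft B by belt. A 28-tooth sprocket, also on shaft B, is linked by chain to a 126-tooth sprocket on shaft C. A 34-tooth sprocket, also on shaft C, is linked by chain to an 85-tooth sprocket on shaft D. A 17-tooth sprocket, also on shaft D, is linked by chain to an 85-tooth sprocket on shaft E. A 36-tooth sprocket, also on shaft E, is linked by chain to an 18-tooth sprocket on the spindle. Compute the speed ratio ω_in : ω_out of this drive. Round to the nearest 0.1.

49.2

Each stage contributes driven/driver: belt 189/108 = 1.75, chain 126/28 = 4.5, chain 85/34 = 2.5, chain 85/17 = 5, chain 18/36 = 0.5.
Overall: 1.75 × 4.5 × 2.5 × 5 × 0.5 = 49.219.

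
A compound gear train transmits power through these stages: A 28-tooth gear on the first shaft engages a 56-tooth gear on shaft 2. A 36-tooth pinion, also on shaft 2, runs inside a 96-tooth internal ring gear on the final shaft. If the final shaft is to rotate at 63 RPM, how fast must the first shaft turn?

Overall ratio R = 2 × 2.6667 = 5.3333.
Required input speed = output speed × R = 63 × 5.3333 = 336 RPM.

336 RPM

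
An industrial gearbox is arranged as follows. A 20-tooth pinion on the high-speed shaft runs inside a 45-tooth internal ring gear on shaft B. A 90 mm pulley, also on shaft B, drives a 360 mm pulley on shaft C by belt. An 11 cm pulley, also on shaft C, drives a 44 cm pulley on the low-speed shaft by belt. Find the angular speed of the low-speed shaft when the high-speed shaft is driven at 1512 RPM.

the high-speed shaft → shaft B (internal gear, 45/20): 1512 ÷ 2.25 = 672 RPM
shaft B → shaft C (belt, 360/90): 672 ÷ 4 = 168 RPM
shaft C → the low-speed shaft (belt, 44/11): 168 ÷ 4 = 42 RPM

42 RPM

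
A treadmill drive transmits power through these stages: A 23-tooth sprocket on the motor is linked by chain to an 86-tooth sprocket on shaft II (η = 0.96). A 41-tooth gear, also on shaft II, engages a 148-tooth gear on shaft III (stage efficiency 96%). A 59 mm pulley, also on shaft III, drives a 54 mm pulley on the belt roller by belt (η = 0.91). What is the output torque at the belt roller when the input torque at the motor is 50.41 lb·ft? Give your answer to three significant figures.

chain 86/23 = 3.7391 → τ = 50.41·3.7391·0.96 = 180.95 lb·ft
gear mesh 148/41 = 3.6098 → τ = 180.95·3.6098·0.96 = 627.06 lb·ft
belt 54/59 = 0.91525 → τ = 627.06·0.91525·0.91 = 522.26 lb·ft

522 lb·ft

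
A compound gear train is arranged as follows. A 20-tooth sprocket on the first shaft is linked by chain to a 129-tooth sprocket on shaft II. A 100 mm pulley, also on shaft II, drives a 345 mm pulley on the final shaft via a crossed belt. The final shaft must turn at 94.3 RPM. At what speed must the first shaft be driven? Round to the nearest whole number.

2098 RPM

Overall ratio R = 6.45 × 3.45 = 22.253.
Required input speed = output speed × R = 94.3 × 22.253 = 2098.4 RPM.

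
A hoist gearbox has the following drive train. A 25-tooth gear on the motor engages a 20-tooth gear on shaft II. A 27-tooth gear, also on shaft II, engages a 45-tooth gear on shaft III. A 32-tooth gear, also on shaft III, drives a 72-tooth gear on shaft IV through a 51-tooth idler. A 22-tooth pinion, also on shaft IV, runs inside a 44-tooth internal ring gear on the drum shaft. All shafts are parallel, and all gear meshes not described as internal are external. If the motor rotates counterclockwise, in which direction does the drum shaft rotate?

the motor → shaft II: external mesh, 1 reversal → CW.
shaft II → shaft III: external mesh, 1 reversal → CCW.
shaft III → shaft IV: driver → idler → driven is 2 external meshes, 2 reversals → CCW.
shaft IV → the drum shaft: internal mesh, same direction → CCW.
4 reversals in total — an even number — so the drum shaft turns the same way as the motor.

counterclockwise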